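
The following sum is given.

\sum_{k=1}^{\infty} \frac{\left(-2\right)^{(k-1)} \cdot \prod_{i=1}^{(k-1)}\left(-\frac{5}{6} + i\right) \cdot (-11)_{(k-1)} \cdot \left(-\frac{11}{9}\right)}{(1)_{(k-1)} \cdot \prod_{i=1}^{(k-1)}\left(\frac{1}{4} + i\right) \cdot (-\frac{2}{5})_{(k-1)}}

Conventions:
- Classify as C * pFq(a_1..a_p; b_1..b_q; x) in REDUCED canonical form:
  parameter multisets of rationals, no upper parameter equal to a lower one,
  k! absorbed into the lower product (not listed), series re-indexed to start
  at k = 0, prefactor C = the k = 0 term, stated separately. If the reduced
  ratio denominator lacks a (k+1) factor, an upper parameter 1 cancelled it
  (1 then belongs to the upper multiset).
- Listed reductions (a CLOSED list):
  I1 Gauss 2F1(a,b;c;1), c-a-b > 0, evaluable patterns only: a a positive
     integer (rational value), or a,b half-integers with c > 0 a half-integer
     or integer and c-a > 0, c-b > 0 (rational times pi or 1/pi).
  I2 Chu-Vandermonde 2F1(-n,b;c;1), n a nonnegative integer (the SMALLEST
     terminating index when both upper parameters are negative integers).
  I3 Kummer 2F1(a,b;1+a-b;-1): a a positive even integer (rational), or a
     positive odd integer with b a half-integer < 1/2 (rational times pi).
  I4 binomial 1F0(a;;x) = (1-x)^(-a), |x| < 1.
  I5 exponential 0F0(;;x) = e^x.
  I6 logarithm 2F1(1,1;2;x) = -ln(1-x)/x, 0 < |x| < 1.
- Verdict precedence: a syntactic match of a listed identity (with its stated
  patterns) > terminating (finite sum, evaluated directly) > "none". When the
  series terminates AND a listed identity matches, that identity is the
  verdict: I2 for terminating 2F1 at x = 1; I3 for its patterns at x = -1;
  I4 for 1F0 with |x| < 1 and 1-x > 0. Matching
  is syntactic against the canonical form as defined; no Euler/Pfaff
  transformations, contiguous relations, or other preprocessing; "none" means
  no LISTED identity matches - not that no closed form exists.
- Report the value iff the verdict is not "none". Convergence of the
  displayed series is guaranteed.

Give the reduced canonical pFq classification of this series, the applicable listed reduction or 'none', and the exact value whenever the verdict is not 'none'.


The series (x = -2) is 2F2: upper {-11, \frac{1}{6}}, lower {-\frac{2}{5}, \frac{5}{4}}, prefactor -\frac{11}{9}. Verdict: terminating - upper parameter -11 makes this a finite sum (last index 11), evaluated exactly. Its exact value is \frac{8355455813436590735743}{11948410026323718129}.

Key observation: x = -2 and (1)_k (C = -11/9, x = -2) is k! itself.
Step ratio: r(k) = -2 * (k-11) (k+\frac{1}{6}) / [(k-\frac{2}{5}) (k+\frac{5}{4}) (k+1)] - poly over poly, x = -2 from leading terms; C = -\frac{11}{9} at k = 0.


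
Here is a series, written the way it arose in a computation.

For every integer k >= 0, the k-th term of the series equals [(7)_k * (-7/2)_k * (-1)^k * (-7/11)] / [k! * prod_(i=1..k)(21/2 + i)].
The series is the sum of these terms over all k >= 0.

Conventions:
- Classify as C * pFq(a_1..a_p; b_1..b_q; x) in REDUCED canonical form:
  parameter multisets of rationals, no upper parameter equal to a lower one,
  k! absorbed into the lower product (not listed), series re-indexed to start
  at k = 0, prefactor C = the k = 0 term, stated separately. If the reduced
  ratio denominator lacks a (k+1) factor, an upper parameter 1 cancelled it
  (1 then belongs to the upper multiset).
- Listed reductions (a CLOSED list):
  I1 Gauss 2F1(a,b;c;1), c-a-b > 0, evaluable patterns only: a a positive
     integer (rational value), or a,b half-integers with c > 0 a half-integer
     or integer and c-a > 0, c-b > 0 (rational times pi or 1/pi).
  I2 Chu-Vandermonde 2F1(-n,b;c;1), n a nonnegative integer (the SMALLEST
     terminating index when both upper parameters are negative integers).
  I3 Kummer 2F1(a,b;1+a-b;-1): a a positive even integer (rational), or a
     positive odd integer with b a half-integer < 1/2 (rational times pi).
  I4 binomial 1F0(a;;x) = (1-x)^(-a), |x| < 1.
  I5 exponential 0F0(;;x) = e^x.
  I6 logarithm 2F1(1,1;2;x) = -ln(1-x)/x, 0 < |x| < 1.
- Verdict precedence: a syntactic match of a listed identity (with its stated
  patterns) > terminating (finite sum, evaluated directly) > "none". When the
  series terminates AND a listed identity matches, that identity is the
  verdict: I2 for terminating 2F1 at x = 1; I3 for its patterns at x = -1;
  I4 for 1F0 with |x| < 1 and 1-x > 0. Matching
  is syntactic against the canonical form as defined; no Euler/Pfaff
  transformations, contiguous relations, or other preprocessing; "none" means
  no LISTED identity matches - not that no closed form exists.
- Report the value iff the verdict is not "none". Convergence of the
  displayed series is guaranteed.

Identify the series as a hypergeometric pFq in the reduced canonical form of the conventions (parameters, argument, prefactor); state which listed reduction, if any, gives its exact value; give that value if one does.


With C = -7/11: the canonical form is 2F1(-7/2, 7; 23/2; -1). Verdict: Kummer's theorem (I3) applies (x = -1; c = 23/2 equals 1+a-b for upper {-7/2, 7}: listed pattern). Its exact value is (-9258795/8388608) * pi.

Key step: t_0 being -7/11, the lower running product (C = -7/11, x = -1) is a rising factorial.
Consecutive-term ratio: r(k) = (-1) * (k-7/2) (k+7) / [(k+23/2) (k+1)] - rational in k, leading ratio (-1); with t_0 = -7/11, classification follows.


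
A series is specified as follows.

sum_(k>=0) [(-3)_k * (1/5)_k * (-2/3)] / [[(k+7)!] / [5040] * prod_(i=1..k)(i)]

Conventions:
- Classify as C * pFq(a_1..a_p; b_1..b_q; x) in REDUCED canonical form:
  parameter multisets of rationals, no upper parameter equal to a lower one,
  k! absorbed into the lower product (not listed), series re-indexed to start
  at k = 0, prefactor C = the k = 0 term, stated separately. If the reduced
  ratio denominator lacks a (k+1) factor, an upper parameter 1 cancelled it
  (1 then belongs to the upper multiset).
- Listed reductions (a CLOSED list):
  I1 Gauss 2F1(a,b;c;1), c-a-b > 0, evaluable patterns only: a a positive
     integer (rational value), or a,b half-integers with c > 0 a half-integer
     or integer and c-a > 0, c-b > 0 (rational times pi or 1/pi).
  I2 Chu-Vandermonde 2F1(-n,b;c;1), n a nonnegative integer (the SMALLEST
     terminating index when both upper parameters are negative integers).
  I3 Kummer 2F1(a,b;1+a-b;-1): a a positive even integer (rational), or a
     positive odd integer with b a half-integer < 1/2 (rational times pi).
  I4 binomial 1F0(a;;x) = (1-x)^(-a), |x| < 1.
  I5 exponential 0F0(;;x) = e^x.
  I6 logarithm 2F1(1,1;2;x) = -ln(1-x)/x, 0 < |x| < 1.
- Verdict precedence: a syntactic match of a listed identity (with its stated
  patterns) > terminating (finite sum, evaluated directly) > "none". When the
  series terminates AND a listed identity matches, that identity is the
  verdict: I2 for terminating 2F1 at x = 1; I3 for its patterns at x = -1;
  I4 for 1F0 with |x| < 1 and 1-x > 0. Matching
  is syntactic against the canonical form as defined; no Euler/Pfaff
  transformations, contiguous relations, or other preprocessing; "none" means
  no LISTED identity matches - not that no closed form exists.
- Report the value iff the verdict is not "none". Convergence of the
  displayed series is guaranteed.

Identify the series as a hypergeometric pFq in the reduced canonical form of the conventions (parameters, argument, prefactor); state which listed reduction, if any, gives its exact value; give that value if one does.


First insight: from the first term -2/3: the denominator's factorial ratio (C = -2/3) is a lower Pochhammer.
Term ratio: r(k) = 1 * (k-3) (k+1/5) / [(k+8) (k+1)] - rational in k. x = 1; t_0 = -2/3; negate the roots.

Reduced: x = 1, 2F1, upper = {-3, 1/5}, lower = {8}, C = -2/3. Verdict: Vandermonde's identity (I2) matches (terminating 2F1 at x = 1 with n = 3, b = 1/5, c = 8). Sum: -7007/11250.


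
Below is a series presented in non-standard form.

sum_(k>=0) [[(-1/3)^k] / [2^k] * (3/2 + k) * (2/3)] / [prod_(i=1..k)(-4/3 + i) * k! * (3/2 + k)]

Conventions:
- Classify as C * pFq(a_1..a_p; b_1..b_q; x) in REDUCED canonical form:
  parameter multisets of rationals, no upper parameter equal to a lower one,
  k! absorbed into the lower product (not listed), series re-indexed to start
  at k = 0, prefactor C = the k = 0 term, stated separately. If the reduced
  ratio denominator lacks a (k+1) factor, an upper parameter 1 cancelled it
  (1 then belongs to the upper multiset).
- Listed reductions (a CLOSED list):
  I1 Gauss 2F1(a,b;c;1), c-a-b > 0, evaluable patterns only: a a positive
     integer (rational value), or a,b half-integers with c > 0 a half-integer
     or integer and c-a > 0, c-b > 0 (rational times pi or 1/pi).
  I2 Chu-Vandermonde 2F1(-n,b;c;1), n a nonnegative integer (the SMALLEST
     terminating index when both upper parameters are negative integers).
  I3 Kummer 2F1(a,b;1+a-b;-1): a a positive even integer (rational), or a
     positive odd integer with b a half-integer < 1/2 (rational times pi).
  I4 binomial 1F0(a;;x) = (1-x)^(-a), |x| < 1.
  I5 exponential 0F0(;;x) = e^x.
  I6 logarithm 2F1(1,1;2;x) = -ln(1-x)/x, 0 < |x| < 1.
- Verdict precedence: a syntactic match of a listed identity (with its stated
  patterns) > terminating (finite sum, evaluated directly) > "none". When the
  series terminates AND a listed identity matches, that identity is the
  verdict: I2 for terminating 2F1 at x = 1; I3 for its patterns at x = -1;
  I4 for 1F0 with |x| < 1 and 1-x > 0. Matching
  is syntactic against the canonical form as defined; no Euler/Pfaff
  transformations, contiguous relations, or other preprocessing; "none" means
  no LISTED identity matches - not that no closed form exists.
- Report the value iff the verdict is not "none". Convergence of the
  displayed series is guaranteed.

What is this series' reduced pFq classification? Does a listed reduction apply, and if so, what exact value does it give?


Canonical form: C = 2/3 times 0F1 with upper {-}, lower {-1/3}, x = -1/6. Verdict: none here - no I1-I6 shape fits x = -1/6 with lower {-1/3}.

Key observation: from the first term 2/3: the lower running product (prefactor 2/3) is a rising factorial.
Term ratio: r(k) = (-1/6) * 1 / [(k-1/3) (k+1)] - rational in k, leading ratio (-1/6); with t_0 = 2/3, classification follows.


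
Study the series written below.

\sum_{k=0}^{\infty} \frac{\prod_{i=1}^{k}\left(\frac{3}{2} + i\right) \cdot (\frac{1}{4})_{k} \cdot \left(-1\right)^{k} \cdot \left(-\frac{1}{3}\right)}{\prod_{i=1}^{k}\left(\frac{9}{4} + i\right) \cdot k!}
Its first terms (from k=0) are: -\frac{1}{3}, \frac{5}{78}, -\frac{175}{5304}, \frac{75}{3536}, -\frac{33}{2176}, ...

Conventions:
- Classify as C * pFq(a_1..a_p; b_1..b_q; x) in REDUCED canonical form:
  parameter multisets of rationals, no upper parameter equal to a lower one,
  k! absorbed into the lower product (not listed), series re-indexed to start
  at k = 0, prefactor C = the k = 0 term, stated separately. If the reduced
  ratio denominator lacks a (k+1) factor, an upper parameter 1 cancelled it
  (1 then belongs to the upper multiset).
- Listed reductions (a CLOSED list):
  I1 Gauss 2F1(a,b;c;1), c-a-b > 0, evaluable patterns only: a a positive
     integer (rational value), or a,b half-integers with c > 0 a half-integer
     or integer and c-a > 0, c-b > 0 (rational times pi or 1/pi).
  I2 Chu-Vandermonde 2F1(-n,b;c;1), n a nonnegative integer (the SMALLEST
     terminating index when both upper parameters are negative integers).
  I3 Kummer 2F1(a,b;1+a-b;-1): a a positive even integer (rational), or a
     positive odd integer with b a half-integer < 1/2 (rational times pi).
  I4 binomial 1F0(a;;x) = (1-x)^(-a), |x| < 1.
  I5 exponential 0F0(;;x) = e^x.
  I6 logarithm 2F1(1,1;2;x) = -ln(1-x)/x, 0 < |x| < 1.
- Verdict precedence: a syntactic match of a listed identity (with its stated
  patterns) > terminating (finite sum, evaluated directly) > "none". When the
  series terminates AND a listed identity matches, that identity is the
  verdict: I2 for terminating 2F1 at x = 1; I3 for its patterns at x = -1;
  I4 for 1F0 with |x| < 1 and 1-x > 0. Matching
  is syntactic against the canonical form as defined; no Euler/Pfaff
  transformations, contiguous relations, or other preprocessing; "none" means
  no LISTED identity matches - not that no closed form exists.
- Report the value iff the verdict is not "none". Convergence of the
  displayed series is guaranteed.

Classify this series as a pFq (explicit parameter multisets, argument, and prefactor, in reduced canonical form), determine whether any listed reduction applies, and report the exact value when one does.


Key observation: t_0 = -\frac{1}{3} here, and the lower running product (C = -1/3) is a rising factorial.
Consecutive-term ratio: r(k) = -1 * (k+\frac{1}{4}) (k+\frac{5}{2}) / [(k+\frac{13}{4}) (k+1)] ; factor over Q: parameters, x = -1, and C = -\frac{1}{3}.

At argument -1: a 2F1 with upper {\frac{1}{4}, \frac{5}{2}}, lower {\frac{13}{4}}, scaled by C = -\frac{1}{3}. Verdict: none (x = -1): each listed identity misses the multisets {\frac{1}{4}, \frac{5}{2}} ; {\frac{13}{4}}.


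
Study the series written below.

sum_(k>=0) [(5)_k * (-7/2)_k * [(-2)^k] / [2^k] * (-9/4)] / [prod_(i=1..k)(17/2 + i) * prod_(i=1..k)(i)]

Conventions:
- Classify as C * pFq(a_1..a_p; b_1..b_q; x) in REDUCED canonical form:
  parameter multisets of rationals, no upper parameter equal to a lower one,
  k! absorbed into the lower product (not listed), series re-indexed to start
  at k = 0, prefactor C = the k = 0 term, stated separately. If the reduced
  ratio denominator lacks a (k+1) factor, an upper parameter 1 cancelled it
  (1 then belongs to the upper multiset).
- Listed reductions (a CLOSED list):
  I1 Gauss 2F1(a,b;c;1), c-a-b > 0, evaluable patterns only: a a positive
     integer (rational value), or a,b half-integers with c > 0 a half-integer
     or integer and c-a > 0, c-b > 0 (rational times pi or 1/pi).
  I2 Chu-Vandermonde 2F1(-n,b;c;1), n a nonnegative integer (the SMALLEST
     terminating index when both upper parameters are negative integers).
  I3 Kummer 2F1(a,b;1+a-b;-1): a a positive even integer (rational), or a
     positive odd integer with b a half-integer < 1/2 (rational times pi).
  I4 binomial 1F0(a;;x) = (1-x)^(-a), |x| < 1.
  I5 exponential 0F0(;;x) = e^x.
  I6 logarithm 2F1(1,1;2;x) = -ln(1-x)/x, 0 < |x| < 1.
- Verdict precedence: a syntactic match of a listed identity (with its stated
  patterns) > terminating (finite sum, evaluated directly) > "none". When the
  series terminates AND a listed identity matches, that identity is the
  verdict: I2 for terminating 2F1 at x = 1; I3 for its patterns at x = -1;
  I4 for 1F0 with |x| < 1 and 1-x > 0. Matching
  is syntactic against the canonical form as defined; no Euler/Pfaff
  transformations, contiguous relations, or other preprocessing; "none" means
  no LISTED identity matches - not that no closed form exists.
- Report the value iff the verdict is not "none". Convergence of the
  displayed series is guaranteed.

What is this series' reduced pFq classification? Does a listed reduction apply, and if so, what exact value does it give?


Reduced: x = -1, 2F1, upper = {-7/2, 5}, lower = {19/2}, C = -9/4. Verdict at x = -1: the Kummer evaluation I3 matches (x = -1; c = 19/2 equals 1+a-b for upper {-7/2, 5}: listed pattern). Its exact value is (-6891885/2097152) * pi.

Key observation: t_0 = -9/4 here, and the two k-th powers (C = -9/4) combine into one argument.
Adjacent-term ratio: r(k) = (-1) * (k-7/2) (k+5) / [(k+19/2) (k+1)] ; factor over Q: parameters, x = (-1), and C = -9/4.


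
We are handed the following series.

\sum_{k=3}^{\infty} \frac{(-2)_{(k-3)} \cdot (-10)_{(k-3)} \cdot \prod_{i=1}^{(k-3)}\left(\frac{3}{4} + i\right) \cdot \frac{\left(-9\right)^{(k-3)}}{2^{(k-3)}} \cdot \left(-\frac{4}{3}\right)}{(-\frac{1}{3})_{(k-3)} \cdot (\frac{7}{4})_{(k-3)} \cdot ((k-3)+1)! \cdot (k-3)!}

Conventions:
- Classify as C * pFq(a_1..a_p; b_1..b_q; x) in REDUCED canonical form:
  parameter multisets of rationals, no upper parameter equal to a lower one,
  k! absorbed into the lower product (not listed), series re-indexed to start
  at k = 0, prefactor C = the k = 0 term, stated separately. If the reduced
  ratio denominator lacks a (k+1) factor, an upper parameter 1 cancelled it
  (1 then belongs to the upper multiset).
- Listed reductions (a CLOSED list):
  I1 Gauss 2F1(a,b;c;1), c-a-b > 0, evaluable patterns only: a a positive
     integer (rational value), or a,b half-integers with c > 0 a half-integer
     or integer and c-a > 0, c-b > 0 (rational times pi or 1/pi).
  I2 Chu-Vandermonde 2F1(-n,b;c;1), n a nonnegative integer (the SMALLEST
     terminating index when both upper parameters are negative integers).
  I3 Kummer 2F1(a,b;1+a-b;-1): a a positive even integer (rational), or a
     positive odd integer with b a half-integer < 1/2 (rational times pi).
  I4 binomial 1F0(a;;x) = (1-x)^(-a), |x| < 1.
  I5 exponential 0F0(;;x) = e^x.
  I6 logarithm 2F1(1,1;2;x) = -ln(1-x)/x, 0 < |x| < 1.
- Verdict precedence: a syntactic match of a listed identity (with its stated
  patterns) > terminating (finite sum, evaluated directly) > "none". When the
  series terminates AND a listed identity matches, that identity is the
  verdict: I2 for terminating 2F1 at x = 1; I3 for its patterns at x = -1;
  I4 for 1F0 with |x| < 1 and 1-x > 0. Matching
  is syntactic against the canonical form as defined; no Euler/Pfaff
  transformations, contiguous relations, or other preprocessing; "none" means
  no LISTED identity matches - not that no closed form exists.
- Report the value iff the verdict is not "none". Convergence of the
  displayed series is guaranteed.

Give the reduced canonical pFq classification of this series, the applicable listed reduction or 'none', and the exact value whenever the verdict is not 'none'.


Classification (C = -\frac{4}{3}): 2F2 with upper {-10, -2}, lower {-\frac{1}{3}, 2}, argument x = -\frac{9}{2}. Verdict: terminating - upper -2 stops the sum at k = 2; the 3 terms are added exactly. Exact value: \frac{9847}{6}.

The tell: with t_0 = -\frac{4}{3}, the denominator's factorial ratio (prefactor -4/3) is a lower Pochhammer.
Ratio: r(k) = -\frac{9}{2} * (k-10) (k-2) / [(k-\frac{1}{3}) (k+2) (k+1)] - rational; roots negated = parameters, x = -\frac{9}{2}, C = -\frac{4}{3}.


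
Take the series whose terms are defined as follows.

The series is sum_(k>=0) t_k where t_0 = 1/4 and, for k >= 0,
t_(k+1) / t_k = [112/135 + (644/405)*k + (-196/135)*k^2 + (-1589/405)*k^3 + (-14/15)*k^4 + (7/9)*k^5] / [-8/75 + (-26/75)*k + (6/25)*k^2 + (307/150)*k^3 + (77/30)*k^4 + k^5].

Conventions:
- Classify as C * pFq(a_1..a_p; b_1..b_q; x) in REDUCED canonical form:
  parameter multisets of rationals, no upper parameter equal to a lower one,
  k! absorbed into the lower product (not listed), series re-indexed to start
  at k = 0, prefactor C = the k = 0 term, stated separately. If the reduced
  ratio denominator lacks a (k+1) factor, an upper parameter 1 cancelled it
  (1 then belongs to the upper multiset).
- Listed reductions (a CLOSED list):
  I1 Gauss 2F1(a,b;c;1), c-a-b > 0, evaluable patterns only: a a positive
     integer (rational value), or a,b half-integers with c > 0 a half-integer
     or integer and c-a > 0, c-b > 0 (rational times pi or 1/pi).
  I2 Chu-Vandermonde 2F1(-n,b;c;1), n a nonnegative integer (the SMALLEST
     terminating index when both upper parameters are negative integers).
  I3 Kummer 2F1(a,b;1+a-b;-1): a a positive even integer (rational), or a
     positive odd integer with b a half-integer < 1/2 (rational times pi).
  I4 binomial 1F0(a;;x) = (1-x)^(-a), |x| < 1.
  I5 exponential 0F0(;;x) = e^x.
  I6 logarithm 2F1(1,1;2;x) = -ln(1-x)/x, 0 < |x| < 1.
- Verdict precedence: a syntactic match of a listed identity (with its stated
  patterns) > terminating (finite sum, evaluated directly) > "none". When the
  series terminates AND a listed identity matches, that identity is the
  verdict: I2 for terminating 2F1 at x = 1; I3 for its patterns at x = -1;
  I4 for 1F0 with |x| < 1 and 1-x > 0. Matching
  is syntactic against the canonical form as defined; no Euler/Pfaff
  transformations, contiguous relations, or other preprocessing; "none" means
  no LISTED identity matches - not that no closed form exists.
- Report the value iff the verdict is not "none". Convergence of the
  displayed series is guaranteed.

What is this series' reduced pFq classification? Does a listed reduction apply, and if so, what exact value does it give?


With C = 1/4: the canonical form is 3F2(-3, -2/3, 1; -2/5, 1/2; 7/9). Verdict: terminating (-3 upstairs). 4 nonzero terms in all; added directly. Value: -204221/236196.

First insight: with t_0 = 1/4, cancel k + 2/3 from the displayed ratio first; then prefactor 1/4.
Term ratio: r(k) = (7/9) * (k-3) (k-2/3) (k+1) / [(k-2/5) (k+1/2) (k+1)] - poly over poly, x = (7/9) from leading terms; C = 1/4 at k = 0.


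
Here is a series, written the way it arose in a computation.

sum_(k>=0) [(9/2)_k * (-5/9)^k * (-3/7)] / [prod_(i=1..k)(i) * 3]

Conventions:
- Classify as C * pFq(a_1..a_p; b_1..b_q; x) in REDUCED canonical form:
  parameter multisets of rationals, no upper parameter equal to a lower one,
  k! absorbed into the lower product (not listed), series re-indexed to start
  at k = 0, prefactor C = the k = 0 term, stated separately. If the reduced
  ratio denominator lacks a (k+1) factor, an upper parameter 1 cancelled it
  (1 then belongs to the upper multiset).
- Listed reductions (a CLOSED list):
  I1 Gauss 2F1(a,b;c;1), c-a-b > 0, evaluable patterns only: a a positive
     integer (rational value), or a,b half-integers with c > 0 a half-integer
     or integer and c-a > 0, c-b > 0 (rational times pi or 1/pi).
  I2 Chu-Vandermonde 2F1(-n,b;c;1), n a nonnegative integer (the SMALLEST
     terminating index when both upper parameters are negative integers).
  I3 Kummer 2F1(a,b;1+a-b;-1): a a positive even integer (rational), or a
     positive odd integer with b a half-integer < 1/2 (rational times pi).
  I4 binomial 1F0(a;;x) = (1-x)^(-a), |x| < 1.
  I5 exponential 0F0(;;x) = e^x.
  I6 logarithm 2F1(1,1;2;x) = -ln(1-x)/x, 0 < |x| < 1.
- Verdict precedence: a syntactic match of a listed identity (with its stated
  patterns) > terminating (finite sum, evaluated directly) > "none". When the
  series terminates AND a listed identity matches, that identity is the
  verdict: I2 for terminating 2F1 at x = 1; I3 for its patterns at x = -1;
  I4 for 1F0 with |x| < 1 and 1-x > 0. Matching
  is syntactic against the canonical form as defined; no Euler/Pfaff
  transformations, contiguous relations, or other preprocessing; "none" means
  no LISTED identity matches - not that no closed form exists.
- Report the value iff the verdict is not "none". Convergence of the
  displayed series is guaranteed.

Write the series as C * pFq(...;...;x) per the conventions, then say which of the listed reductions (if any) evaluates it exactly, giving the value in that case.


Classification (C = -1/7): 1F0 with upper {9/2}, lower {-}, argument x = -5/9. Verdict at x = -5/9: the I4 binomial reduction matches (the 1F0 binomial series: exponent -9/2, x = -5/9). Its exact value is (-1/7) * (14/9)^(-9/2).

Key step: t_0 = -1/7 here, and the product of the first k integers (prefactor -1/7) is k!.
Adjacent-term ratio: r(k) = (-5/9) * (k+9/2) / [(k+1)] ; factor over Q: parameters, x = (-5/9), and C = -1/7.


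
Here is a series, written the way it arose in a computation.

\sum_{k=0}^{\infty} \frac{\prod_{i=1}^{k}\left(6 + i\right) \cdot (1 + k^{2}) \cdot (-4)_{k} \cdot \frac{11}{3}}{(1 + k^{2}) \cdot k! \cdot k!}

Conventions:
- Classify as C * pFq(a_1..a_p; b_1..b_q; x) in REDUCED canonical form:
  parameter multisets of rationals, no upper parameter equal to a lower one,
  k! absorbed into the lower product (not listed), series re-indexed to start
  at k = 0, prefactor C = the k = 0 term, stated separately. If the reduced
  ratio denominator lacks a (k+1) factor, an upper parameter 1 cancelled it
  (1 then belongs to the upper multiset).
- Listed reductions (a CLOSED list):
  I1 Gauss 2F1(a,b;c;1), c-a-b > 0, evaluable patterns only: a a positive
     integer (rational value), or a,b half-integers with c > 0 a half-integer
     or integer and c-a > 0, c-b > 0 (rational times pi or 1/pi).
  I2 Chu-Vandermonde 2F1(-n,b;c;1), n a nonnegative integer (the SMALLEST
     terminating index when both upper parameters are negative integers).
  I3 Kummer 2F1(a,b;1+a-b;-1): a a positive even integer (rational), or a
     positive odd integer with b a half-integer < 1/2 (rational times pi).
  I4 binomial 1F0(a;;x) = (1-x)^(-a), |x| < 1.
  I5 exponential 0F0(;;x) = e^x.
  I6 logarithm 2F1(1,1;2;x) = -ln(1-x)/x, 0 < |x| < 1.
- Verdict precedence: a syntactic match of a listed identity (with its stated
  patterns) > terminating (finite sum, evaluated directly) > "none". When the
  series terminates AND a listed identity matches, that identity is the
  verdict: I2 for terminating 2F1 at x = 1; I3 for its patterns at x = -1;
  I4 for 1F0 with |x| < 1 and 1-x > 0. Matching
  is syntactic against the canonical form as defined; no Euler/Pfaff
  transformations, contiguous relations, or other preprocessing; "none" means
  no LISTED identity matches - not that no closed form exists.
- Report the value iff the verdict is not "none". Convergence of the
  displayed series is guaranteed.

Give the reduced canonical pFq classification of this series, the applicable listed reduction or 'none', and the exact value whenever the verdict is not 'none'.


The tell: with t_0 = \frac{11}{3}, striking the common factor k^2 + 1 reduces the term (prefactor 11/3).
Consecutive-term ratio: r(k) = 1 * (k-4) (k+7) / [(k+1) (k+1)] - rational in k, leading ratio 1; with t_0 = \frac{11}{3}, classification follows.

The series (x = 1) is 2F1: upper {-4, 7}, lower {1}, prefactor \frac{11}{3}. Verdict: Chu-Vandermonde (I2) fires (terminating 2F1 at x = 1 with n = 4, b = 7, c = 1). Hence: 55.


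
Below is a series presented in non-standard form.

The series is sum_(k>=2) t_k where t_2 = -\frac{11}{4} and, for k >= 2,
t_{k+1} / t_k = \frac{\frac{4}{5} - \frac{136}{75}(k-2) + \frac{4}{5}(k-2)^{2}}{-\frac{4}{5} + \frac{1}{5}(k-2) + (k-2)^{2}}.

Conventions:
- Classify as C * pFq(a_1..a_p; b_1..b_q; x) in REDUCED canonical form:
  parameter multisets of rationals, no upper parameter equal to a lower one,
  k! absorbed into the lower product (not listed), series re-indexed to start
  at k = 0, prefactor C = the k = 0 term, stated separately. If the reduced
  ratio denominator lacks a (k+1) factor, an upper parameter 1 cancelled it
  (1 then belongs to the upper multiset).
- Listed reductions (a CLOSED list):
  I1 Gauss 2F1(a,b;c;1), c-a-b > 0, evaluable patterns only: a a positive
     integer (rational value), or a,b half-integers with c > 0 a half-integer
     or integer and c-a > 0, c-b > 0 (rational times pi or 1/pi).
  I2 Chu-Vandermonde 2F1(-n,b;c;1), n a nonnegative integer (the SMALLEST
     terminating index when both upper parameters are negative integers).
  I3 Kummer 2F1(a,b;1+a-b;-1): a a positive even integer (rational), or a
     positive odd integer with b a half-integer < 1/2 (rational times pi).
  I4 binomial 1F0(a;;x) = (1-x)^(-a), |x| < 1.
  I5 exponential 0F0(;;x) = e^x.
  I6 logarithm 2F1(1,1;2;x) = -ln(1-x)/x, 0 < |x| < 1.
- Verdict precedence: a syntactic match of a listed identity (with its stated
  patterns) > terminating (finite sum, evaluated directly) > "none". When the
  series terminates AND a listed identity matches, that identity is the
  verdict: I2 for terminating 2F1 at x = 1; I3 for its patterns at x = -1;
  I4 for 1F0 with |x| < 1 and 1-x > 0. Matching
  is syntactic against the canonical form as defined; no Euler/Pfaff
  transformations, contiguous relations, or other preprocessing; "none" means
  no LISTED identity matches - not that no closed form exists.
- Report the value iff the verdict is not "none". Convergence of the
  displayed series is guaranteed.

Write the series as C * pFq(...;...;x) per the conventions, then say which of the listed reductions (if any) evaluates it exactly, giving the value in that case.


Canonical form: C = -\frac{11}{4} times 2F1 with upper {-\frac{5}{3}, -\frac{3}{5}}, lower {-\frac{4}{5}}, x = \frac{4}{5}. Verdict: none. No listed pattern accepts 2F1(-\frac{5}{3}, -\frac{3}{5}; -\frac{4}{5}; \frac{4}{5}).

Key step: x = \frac{4}{5} and roots of the ratio polynomials (prefactor -11/4) are the negated parameters.
Consecutive-term ratio: r(k) = \frac{4}{5} * (k-\frac{5}{3}) (k-\frac{3}{5}) / [(k-\frac{4}{5}) (k+1)] ; factor over Q: parameters, x = \frac{4}{5}, and C = -\frac{11}{4}.


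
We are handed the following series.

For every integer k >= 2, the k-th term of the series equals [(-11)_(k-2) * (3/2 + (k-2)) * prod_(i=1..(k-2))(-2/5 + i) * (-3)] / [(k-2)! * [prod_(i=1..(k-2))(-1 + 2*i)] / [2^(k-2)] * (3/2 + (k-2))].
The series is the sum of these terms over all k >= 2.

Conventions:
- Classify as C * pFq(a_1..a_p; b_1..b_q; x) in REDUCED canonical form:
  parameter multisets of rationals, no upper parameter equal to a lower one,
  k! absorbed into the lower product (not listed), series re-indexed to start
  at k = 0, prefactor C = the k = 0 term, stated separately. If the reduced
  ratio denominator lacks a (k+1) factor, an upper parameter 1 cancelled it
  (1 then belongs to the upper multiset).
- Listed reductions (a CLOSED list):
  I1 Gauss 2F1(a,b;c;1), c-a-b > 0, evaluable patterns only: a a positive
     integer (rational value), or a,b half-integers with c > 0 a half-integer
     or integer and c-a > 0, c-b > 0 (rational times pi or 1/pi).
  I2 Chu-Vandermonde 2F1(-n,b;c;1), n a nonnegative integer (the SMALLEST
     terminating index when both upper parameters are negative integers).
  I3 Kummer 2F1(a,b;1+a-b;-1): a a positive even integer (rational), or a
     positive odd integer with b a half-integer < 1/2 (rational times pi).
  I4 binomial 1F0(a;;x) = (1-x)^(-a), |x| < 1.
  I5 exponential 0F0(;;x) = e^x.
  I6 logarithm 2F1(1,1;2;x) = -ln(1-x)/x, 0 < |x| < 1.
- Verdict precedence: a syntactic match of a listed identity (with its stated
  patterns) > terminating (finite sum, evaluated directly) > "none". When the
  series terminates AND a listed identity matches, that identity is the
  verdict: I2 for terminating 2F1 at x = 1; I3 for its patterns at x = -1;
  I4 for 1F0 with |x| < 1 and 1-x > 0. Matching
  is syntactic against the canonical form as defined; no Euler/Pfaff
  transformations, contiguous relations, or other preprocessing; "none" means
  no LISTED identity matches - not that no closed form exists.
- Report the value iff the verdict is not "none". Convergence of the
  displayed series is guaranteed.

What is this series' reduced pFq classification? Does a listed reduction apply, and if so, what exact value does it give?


Classification (C = -3): 2F1 with upper {-11, 3/5}, lower {1/2}, argument x = 1. Verdict: the Chu-Vandermonde identity I2 applies (terminating 2F1 at x = 1 with n = 11, b = 3/5, c = 1/2). Sum: 2490218487/20751953125.

Key step: t_0 = -3 here, and the lower odd product (C = -3) is 2^k (1/2)_k.
Adjacent-term ratio: r(k) = 1 * (k-11) (k+3/5) / [(k+1/2) (k+1)] - rational in k. x = 1; t_0 = -3; negate the roots.


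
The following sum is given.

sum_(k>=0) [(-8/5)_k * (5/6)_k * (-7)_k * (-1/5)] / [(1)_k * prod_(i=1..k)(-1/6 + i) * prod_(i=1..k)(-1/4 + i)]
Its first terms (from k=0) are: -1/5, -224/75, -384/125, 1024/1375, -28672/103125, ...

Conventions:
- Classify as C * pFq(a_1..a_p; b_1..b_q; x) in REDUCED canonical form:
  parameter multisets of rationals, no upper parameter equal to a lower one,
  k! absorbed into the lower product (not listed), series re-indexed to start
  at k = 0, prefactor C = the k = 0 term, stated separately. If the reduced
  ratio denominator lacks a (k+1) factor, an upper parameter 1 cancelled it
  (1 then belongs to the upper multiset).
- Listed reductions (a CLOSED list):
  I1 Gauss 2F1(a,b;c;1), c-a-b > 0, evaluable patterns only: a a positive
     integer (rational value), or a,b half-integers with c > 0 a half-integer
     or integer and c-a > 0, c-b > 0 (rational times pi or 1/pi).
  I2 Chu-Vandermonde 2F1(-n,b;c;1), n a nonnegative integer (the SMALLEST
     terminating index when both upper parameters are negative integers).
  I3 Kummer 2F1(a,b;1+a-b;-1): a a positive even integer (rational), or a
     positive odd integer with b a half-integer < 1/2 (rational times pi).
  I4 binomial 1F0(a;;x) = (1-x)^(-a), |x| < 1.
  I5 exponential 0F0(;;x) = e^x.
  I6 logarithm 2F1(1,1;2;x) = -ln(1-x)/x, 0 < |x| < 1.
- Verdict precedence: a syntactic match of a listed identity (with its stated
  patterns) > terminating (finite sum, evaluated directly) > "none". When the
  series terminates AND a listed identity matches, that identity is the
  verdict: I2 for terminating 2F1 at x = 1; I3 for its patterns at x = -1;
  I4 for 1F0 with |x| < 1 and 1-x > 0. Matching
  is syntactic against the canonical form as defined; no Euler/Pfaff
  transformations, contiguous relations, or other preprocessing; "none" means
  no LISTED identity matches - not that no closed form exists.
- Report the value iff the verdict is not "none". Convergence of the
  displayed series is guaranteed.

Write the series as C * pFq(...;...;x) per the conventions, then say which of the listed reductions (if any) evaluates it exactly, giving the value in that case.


Prefactor -1/5, argument 1: 2F1 with upper {-7, -8/5} over lower {3/4}. Verdict: the Chu-Vandermonde identity I2 applies (terminating 2F1 at x = 1 with n = 7, b = -8/5, c = 3/4). Hence: -1450683489661/253494140625.

Key observation: t_0 = -1/5 here, and (1)_k (prefactor -1/5) is k! itself.
Consecutive-term ratio: r(k) = 1 * (k-7) (k-8/5) / [(k+3/4) (k+1)] - poly over poly, x = 1 from leading terms; C = -1/5 at k = 0.


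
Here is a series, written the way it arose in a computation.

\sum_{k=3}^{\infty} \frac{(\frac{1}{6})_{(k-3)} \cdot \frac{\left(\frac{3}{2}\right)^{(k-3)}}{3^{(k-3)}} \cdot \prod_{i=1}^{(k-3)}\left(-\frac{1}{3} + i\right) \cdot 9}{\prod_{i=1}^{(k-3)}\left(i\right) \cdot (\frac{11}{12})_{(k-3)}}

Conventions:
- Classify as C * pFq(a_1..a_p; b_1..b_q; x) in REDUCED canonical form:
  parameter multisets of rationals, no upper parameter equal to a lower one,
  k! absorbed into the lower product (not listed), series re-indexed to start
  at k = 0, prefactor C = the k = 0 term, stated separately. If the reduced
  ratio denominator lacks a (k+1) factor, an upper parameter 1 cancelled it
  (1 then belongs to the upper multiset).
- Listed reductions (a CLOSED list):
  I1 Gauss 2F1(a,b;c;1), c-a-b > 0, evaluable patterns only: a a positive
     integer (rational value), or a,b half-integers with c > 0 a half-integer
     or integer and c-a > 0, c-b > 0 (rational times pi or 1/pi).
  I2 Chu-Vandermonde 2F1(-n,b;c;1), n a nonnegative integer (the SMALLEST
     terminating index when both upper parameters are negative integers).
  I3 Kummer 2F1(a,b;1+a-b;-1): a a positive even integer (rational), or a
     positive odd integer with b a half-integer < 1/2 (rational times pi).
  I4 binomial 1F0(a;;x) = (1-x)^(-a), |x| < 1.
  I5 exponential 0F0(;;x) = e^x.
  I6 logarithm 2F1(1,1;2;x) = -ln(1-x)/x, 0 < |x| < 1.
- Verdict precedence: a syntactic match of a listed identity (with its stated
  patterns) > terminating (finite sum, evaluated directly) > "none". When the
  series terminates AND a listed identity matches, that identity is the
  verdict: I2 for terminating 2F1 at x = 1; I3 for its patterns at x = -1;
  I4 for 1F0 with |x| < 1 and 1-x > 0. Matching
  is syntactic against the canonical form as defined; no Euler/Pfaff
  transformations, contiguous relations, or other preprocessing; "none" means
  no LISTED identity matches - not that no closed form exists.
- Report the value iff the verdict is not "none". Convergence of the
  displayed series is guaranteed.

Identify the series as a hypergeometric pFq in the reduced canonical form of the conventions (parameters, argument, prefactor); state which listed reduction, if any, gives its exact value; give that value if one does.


The series (x = \frac{1}{2}) is 2F1: upper {\frac{1}{6}, \frac{2}{3}}, lower {\frac{11}{12}}, prefactor 9. Verdict: none - at argument \frac{1}{2} the multisets {\frac{1}{6}, \frac{2}{3}} ; {\frac{11}{12}} match no listed identity.

Key observation: x = \frac{1}{2} and the product of the first k integers (prefactor 9) is k!.
Consecutive-term ratio: r(k) = \frac{1}{2} * (k+\frac{1}{6}) (k+\frac{2}{3}) / [(k+\frac{11}{12}) (k+1)] - rational in k. x = \frac{1}{2}; t_0 = 9; negate the roots.


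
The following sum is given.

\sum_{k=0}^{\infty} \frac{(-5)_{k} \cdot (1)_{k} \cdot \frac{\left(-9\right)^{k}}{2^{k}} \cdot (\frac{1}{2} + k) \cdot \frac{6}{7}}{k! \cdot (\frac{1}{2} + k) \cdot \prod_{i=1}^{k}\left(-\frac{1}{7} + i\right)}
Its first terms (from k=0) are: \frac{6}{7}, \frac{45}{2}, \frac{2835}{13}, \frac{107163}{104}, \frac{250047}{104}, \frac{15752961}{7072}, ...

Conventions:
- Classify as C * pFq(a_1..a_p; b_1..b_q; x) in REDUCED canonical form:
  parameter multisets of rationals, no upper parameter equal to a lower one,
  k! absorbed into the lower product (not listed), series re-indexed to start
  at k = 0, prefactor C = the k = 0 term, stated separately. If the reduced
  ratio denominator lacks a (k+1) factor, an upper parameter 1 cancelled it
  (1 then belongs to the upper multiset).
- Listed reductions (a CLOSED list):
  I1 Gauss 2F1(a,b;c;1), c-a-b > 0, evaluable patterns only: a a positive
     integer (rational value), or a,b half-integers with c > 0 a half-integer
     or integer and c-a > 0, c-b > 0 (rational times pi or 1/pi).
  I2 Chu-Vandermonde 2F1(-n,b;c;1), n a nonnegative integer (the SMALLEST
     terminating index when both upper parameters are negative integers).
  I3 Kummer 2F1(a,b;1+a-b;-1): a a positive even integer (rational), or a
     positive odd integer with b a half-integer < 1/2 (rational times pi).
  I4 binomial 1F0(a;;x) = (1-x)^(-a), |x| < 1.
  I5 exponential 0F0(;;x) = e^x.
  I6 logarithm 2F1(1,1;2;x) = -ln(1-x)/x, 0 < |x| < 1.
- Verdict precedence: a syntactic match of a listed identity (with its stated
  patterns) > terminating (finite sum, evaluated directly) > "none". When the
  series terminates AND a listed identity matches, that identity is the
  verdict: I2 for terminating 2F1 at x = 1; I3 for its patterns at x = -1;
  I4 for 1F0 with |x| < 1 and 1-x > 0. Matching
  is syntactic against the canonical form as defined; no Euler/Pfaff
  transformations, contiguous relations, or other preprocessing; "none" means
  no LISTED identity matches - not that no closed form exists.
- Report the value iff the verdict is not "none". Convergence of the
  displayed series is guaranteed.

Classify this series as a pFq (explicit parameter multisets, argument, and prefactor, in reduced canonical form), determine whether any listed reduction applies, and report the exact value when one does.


Structural cue: x = -\frac{9}{2} and the two geometric factors (C = 6/7, x = -9/2) combine into one argument.
Step ratio: r(k) = -\frac{9}{2} * (k-5) (k+1) / [(k+\frac{6}{7}) (k+1)] - poly over poly, x = -\frac{9}{2} from leading terms; C = \frac{6}{7} at k = 0.

Canonical form: C = \frac{6}{7} times 2F1 with upper {-5, 1}, lower {\frac{6}{7}}, x = -\frac{9}{2}. Verdict: terminating - upper -5 stops the sum at k = 5; the 6 terms are added exactly. Value: \frac{292254639}{49504}.


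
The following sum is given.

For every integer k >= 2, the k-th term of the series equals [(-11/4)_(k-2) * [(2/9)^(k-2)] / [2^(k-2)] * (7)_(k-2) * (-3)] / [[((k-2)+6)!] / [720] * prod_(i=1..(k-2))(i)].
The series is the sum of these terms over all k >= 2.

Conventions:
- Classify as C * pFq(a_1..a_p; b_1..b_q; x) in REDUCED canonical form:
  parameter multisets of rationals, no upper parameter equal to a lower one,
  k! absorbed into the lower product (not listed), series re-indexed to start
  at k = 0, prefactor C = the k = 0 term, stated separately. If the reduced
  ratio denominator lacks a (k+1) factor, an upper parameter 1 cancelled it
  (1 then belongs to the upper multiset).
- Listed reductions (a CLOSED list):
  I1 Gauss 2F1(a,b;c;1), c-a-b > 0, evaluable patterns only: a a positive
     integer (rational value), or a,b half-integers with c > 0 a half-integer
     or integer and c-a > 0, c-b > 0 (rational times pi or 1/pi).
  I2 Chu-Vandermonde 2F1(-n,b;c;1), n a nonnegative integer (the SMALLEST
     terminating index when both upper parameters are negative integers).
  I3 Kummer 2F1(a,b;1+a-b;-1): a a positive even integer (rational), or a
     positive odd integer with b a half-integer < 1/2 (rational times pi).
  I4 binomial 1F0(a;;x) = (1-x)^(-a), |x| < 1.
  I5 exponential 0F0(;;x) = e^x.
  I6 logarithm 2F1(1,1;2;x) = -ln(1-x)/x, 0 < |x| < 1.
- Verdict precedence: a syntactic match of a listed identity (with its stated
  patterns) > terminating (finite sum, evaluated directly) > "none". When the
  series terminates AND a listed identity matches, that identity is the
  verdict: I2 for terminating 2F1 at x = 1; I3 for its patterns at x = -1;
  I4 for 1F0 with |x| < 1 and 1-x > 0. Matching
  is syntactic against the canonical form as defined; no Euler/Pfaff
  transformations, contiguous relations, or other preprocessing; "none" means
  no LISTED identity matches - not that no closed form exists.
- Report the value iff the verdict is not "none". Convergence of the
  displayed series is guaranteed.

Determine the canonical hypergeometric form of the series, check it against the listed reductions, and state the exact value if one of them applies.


x = 1/9 here; the reduced form reads 1F0, upper {-11/4}, lower {-}, C = -3. Verdict: this is binomial (I4) (the 1F0 binomial series: exponent 11/4, x = 1/9). Exact value: (-3) * (8/9)^(11/4).

Key step: t_0 being -3, the denominator's factorial ratio (C = -3) is a lower Pochhammer.
Adjacent-term ratio: r(k) = (1/9) * (k-11/4) / [(k+1)] - rational in k. x = (1/9); t_0 = -3; negate the roots.
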